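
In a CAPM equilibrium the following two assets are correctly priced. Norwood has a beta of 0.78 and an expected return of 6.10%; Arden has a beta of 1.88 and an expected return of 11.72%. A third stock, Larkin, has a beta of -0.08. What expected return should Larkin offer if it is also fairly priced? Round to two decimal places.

1.71%

MRP (SML slope) = (11.72% − 6.10%) / (1.88 − 0.78) = 5.62% / 1.10 = 5.1091%
R_f (intercept) = 6.10% − 0.78 × 5.1091% = 2.1149%
E(R_Larkin) = R_f + β × MRP = 2.1149% + -0.08 × 5.1091% = 1.71%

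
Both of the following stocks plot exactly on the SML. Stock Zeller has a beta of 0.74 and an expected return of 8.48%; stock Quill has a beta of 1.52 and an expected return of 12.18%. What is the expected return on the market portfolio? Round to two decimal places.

9.71%

Both satisfy E(R) = R_f + β·MRP, so the slope of the SML is
MRP = (12.18% − 8.48%) / (1.52 − 0.74) = 3.70% / 0.78 = 4.7436%
R_f = E(R_Zeller) − β_Zeller·MRP = 8.48% − 0.74 × 4.7436% = 4.9697%
E(R_m) = R_f + MRP = 4.9697% + 4.7436% = 9.71%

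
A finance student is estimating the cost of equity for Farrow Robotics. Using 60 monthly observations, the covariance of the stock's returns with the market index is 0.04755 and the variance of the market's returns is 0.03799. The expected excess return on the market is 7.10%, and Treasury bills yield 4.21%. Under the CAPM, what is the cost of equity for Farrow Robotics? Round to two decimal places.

β = Cov(R_i, R_m) / Var(R_m) = 0.04755 / 0.03799 = 1.2516
E(R) = R_f + β × MRP = 4.21% + 1.2516 × 7.10% = 13.10%

13.10%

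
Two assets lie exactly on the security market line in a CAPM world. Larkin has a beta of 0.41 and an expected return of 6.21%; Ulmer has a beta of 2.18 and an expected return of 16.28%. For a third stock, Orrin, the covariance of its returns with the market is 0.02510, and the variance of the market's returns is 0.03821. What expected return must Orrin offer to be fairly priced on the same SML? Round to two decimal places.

MRP = (16.28% − 6.21%) / (2.18 − 0.41) = 5.6893%
R_f = 6.21% − 0.41 × 5.6893% = 3.8774%
β_Orrin = Cov / Var(R_m) = 0.02510 / 0.03821 = 0.6569
E(R_Orrin) = R_f + β × MRP = 3.8774% + 0.6569 × 5.6893% = 7.61%

7.61%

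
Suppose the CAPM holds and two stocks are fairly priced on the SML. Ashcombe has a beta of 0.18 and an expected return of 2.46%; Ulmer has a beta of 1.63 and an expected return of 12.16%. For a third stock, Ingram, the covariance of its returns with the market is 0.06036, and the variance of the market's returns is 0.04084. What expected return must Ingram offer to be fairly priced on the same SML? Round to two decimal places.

MRP = (12.16% − 2.46%) / (1.63 − 0.18) = 6.6897%
R_f = 2.46% − 0.18 × 6.6897% = 1.2559%
β_Ingram = Cov / Var(R_m) = 0.06036 / 0.04084 = 1.4780
E(R_Ingram) = R_f + β × MRP = 1.2559% + 1.4780 × 6.6897% = 11.14%

11.14%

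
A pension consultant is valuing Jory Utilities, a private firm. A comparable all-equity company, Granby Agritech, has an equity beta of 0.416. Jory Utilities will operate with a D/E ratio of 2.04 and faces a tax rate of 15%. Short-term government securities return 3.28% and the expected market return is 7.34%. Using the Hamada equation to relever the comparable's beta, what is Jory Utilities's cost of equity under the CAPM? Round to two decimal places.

β_L = β_U × [1 + (1 − t)(D/E)] = 0.416 × [1 + (1 − 0.15) × 2.04]
    = 0.416 × [1 + 0.85 × 2.04] = 0.416 × 2.7340 = 1.1373
MRP = 7.34% − 3.28% = 4.06%
E(R) = R_f + β_L × MRP = 3.28% + 1.1373 × 4.06% = 7.90%

7.90%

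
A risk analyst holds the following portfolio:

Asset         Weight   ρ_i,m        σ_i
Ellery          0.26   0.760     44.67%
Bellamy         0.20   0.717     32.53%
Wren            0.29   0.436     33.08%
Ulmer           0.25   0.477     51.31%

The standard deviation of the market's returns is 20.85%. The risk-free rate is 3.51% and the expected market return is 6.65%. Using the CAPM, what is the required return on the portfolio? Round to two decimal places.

7.09%

β_Ellery = 0.760 × 44.67% / 20.85% = 1.6283
β_Bellamy = 0.717 × 32.53% / 20.85% = 1.1187
β_Wren = 0.436 × 33.08% / 20.85% = 0.6917
β_Ulmer = 0.477 × 51.31% / 20.85% = 1.1739
β_P = Σ w_i β_i = 0.26×1.6283 + 0.20×1.1187 + 0.29×0.6917 + 0.25×1.1739 = 1.1412
MRP = 6.65% − 3.51% = 3.14%
E(R_P) = R_f + β_P × MRP = 3.51% + 1.1412 × 3.14% = 7.09%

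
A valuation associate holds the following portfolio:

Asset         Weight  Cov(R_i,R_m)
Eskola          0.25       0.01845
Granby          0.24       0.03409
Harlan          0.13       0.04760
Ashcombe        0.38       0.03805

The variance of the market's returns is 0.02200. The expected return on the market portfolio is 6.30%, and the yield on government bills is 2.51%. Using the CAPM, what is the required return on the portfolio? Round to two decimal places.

8.27%

β_Eskola = 0.01845 / 0.02200 = 0.8386
β_Granby = 0.03409 / 0.02200 = 1.5495
β_Harlan = 0.04760 / 0.02200 = 2.1636
β_Ashcombe = 0.03805 / 0.02200 = 1.7295
β_P = Σ w_i β_i = 0.25×0.8386 + 0.24×1.5495 + 0.13×2.1636 + 0.38×1.7295 = 1.5200
MRP = 6.30% − 2.51% = 3.79%
E(R_P) = R_f + β_P × MRP = 2.51% + 1.5200 × 3.79% = 8.27%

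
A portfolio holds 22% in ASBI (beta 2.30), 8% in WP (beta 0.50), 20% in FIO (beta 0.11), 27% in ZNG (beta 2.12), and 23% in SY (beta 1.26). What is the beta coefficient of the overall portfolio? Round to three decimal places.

1.430

β_P = Σ w_i β_i = 0.22×2.30 + 0.08×0.50 + 0.20×0.11 + 0.27×2.12 + 0.23×1.26 = 1.4302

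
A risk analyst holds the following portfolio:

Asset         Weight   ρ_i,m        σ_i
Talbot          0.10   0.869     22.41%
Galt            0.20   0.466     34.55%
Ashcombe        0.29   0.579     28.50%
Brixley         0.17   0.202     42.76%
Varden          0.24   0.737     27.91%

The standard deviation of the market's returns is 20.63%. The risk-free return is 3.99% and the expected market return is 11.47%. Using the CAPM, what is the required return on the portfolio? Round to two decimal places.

9.92%

β_Talbot = 0.869 × 22.41% / 20.63% = 0.9440
β_Galt = 0.466 × 34.55% / 20.63% = 0.7804
β_Ashcombe = 0.579 × 28.50% / 20.63% = 0.7999
β_Brixley = 0.202 × 42.76% / 20.63% = 0.4187
β_Varden = 0.737 × 27.91% / 20.63% = 0.9971
β_P = Σ w_i β_i = 0.10×0.9440 + 0.20×0.7804 + 0.29×0.7999 + 0.17×0.4187 + 0.24×0.9971 = 0.7929
MRP = 11.47% − 3.99% = 7.48%
E(R_P) = R_f + β_P × MRP = 3.99% + 0.7929 × 7.48% = 9.92%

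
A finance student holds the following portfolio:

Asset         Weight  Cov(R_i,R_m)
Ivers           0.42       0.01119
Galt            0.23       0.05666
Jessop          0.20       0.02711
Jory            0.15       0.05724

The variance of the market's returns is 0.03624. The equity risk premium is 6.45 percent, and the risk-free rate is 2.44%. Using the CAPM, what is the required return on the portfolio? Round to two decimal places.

β_Ivers = 0.01119 / 0.03624 = 0.3088
β_Galt = 0.05666 / 0.03624 = 1.5635
β_Jessop = 0.02711 / 0.03624 = 0.7481
β_Jory = 0.05724 / 0.03624 = 1.5795
β_P = Σ w_i β_i = 0.42×0.3088 + 0.23×1.5635 + 0.20×0.7481 + 0.15×1.5795 = 0.8758
E(R_P) = R_f + β_P × MRP = 2.44% + 0.8758 × 6.45% = 8.09%

8.09%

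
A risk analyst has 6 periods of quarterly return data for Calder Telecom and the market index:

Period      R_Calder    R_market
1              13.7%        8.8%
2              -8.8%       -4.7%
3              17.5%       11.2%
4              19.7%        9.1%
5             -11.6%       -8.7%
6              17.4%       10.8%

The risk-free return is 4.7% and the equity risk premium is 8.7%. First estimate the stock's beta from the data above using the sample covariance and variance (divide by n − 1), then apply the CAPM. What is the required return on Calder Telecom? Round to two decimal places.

18.66%

Mean R_i = (13.7 − 8.8 + 17.5 + 19.7 − 11.6 + 17.4) / 6 = 7.9833%
Mean R_m = (8.8 − 4.7 + 11.2 + 9.1 − 8.7 + 10.8) / 6 = 4.4167%
Σ(R_i − R̄_i)(R_m − R̄_m) = 614.4717  ⇒  Cov = 614.4717 / 5 = 122.8943
Σ(R_m − R̄_m)² = 383.0683  ⇒  Var(R_m) = 383.0683 / 5 = 76.6137
β = Cov / Var(R_m) = 122.8943 / 76.6137 = 1.6041
E(R) = R_f + β × MRP = 4.7% + 1.6041 × 8.7% = 18.66%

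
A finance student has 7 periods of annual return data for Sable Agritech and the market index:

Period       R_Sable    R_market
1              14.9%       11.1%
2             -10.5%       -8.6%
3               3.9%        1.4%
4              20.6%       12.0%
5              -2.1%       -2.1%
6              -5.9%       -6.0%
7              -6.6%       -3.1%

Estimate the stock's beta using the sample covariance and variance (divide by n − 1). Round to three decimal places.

Mean R_i = (14.9 − 10.5 + 3.9 + 20.6 − 2.1 − 5.9 − 6.6) / 7 = 2.0429%
Mean R_m = (11.1 − 8.6 + 1.4 + 12.0 − 2.1 − 6.0 − 3.1) / 7 = 0.6714%
Σ(R_i − R̄_i)(R_m − R̄_m) = 559.0186  ⇒  Cov = 559.0186 / 6 = 93.1698
Σ(R_m − R̄_m)² = 389.9943  ⇒  Var(R_m) = 389.9943 / 6 = 64.9991
β = Cov / Var(R_m) = 93.1698 / 64.9991 = 1.4334

1.433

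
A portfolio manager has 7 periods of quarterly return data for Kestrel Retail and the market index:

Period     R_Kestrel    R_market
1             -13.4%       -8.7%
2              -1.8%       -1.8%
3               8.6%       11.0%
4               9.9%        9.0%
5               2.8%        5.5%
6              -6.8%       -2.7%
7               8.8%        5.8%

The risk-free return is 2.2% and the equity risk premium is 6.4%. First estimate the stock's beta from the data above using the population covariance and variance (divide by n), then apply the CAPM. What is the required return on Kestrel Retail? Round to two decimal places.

9.90%

Mean R_i = (-13.4 − 1.8 + 8.6 + 9.9 + 2.8 − 6.8 + 8.8) / 7 = 1.1571%
Mean R_m = (-8.7 − 1.8 + 11.0 + 9.0 + 5.5 − 2.7 + 5.8) / 7 = 2.5857%
Σ(R_i − R̄_i)(R_m − R̄_m) = 367.3757  ⇒  Cov = 367.3757 / 7 = 52.4822
Σ(R_m − R̄_m)² = 305.3086  ⇒  Var(R_m) = 305.3086 / 7 = 43.6155
β = Cov / Var(R_m) = 52.4822 / 43.6155 = 1.2033
E(R) = R_f + β × MRP = 2.2% + 1.2033 × 6.4% = 9.90%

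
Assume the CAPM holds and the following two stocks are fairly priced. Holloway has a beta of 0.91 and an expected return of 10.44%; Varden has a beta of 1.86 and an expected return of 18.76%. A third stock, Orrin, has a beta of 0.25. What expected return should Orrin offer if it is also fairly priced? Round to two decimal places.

4.66%

MRP (SML slope) = (18.76% − 10.44%) / (1.86 − 0.91) = 8.32% / 0.95 = 8.7579%
R_f (intercept) = 10.44% − 0.91 × 8.7579% = 2.4703%
E(R_Orrin) = R_f + β × MRP = 2.4703% + 0.25 × 8.7579% = 4.66%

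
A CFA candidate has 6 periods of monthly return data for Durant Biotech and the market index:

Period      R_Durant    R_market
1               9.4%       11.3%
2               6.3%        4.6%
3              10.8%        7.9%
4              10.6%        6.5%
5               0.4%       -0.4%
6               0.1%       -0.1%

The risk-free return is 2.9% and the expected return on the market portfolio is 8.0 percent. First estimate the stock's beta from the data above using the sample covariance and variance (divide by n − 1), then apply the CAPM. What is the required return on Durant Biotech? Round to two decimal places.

Mean R_i = (9.4 + 6.3 + 10.8 + 10.6 + 0.4 + 0.1) / 6 = 6.2667%
Mean R_m = (11.3 + 4.6 + 7.9 + 6.5 − 0.4 − 0.1) / 6 = 4.9667%
Σ(R_i − R̄_i)(R_m − R̄_m) = 102.5033  ⇒  Cov = 102.5033 / 5 = 20.5007
Σ(R_m − R̄_m)² = 105.6733  ⇒  Var(R_m) = 105.6733 / 5 = 21.1347
β = Cov / Var(R_m) = 20.5007 / 21.1347 = 0.9700
MRP = 8.0% − 2.9% = 5.10%
E(R) = R_f + β × MRP = 2.9% + 0.9700 × 5.1% = 7.85%

7.85%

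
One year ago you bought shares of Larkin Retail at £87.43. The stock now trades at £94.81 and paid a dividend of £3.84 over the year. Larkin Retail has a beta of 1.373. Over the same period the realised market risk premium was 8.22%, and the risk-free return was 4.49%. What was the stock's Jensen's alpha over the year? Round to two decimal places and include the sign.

-2.94%

Realised HPR = (P1 + D1 − P0) / P0 = (94.81 + 3.84 − 87.43) / 87.43 = 11.22 / 87.43 = 12.8331%
CAPM required = R_f + β·MRP = 4.49% + 1.373 × 8.22% = 15.77606%
α = realised − required = 12.8331% − 15.77606% = -2.94%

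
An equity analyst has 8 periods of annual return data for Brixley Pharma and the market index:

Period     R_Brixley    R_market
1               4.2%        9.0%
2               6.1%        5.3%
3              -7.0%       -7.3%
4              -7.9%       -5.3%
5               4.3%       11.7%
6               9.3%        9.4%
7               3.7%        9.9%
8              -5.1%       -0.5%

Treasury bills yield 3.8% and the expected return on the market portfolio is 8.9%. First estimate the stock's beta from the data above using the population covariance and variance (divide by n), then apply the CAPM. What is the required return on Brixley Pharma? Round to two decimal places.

Mean R_i = (4.2 + 6.1 − 7.0 − 7.9 + 4.3 + 9.3 + 3.7 − 5.1) / 8 = 0.9500%
Mean R_m = (9.0 + 5.3 − 7.3 − 5.3 + 11.7 + 9.4 + 9.9 − 0.5) / 8 = 4.0250%
Σ(R_i − R̄_i)(R_m − R̄_m) = 309.4200  ⇒  Cov = 309.4200 / 8 = 38.6775
Σ(R_m − R̄_m)² = 384.3750  ⇒  Var(R_m) = 384.3750 / 8 = 48.0469
β = Cov / Var(R_m) = 38.6775 / 48.0469 = 0.8050
MRP = 8.9% − 3.8% = 5.10%
E(R) = R_f + β × MRP = 3.8% + 0.8050 × 5.1% = 7.91%

7.91%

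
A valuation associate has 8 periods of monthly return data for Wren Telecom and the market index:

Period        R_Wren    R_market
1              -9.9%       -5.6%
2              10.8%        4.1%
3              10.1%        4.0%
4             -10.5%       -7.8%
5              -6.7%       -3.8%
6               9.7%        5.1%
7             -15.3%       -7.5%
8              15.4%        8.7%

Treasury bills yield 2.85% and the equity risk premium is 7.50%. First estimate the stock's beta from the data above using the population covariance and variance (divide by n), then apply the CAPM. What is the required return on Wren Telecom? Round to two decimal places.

16.69%

Mean R_i = (-9.9 + 10.8 + 10.1 − 10.5 − 6.7 + 9.7 − 15.3 + 15.4) / 8 = 0.4500%
Mean R_m = (-5.6 + 4.1 + 4.0 − 7.8 − 3.8 + 5.1 − 7.5 + 8.7) / 8 = -0.3500%
Σ(R_i − R̄_i)(R_m − R̄_m) = 546.9400  ⇒  Cov = 546.9400 / 8 = 68.3675
Σ(R_m − R̄_m)² = 296.4200  ⇒  Var(R_m) = 296.4200 / 8 = 37.0525
β = Cov / Var(R_m) = 68.3675 / 37.0525 = 1.8452
E(R) = R_f + β × MRP = 2.85% + 1.8452 × 7.50% = 16.69%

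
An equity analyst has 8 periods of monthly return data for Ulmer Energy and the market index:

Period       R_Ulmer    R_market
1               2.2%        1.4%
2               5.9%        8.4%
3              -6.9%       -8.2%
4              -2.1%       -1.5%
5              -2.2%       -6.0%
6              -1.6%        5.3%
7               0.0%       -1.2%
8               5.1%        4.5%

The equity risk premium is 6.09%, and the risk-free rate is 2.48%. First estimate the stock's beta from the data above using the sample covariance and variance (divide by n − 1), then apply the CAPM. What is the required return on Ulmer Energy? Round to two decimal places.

Mean R_i = (2.2 + 5.9 − 6.9 − 2.1 − 2.2 − 1.6 + 0.0 + 5.1) / 8 = 0.0500%
Mean R_m = (1.4 + 8.4 − 8.2 − 1.5 − 6.0 + 5.3 − 1.2 + 4.5) / 8 = 0.3375%
Σ(R_i − R̄_i)(R_m − R̄_m) = 139.9050  ⇒  Cov = 139.9050 / 7 = 19.9864
Σ(R_m − R̄_m)² = 226.8788  ⇒  Var(R_m) = 226.8788 / 7 = 32.4113
β = Cov / Var(R_m) = 19.9864 / 32.4113 = 0.6166
E(R) = R_f + β × MRP = 2.48% + 0.6166 × 6.09% = 6.24%

6.24%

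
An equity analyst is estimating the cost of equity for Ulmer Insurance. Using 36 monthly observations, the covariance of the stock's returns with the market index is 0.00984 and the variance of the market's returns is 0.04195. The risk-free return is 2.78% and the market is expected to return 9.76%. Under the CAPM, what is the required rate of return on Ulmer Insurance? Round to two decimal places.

β = Cov(R_i, R_m) / Var(R_m) = 0.00984 / 0.04195 = 0.2346
MRP = 9.76% − 2.78% = 6.98%
E(R) = R_f + β × MRP = 2.78% + 0.2346 × 6.98% = 4.42%

4.42%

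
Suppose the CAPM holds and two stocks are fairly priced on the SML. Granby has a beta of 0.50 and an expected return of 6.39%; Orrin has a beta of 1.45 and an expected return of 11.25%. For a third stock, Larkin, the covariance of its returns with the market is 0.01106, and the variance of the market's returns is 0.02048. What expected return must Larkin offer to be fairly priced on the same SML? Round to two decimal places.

6.59%

MRP = (11.25% − 6.39%) / (1.45 − 0.50) = 5.1158%
R_f = 6.39% − 0.50 × 5.1158% = 3.8321%
β_Larkin = Cov / Var(R_m) = 0.01106 / 0.02048 = 0.5400
E(R_Larkin) = R_f + β × MRP = 3.8321% + 0.5400 × 5.1158% = 6.59%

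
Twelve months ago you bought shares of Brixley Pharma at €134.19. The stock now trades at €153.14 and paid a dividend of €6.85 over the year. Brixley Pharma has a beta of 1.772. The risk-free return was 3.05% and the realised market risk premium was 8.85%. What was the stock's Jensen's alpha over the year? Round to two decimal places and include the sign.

+0.49%

Realised HPR = (P1 + D1 − P0) / P0 = (153.14 + 6.85 − 134.19) / 134.19 = 25.80 / 134.19 = 19.2265%
CAPM required = R_f + β·MRP = 3.05% + 1.772 × 8.85% = 18.73220%
α = realised − required = 19.2265% − 18.73220% = +0.49%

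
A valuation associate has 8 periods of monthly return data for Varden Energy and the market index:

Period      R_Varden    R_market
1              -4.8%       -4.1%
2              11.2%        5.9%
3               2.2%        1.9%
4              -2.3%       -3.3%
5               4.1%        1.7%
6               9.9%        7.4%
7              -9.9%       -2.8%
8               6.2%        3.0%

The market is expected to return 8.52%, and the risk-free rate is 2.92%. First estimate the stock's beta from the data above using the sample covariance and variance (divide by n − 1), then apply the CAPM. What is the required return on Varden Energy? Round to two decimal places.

Mean R_i = (-4.8 + 11.2 + 2.2 − 2.3 + 4.1 + 9.9 − 9.9 + 6.2) / 8 = 2.0750%
Mean R_m = (-4.1 + 5.9 + 1.9 − 3.3 + 1.7 + 7.4 − 2.8 + 3.0) / 8 = 1.2125%
Σ(R_i − R̄_i)(R_m − R̄_m) = 203.9525  ⇒  Cov = 203.9525 / 7 = 29.1361
Σ(R_m − R̄_m)² = 128.8488  ⇒  Var(R_m) = 128.8488 / 7 = 18.4070
β = Cov / Var(R_m) = 29.1361 / 18.4070 = 1.5829
MRP = 8.52% − 2.92% = 5.60%
E(R) = R_f + β × MRP = 2.92% + 1.5829 × 5.60% = 11.78%

11.78%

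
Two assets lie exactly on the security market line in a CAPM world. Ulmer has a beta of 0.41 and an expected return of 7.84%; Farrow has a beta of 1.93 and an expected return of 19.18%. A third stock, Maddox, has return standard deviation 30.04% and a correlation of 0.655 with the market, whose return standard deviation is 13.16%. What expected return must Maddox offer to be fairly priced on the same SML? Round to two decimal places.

15.94%

MRP = (19.18% − 7.84%) / (1.93 − 0.41) = 7.4605%
R_f = 7.84% − 0.41 × 7.4605% = 4.7812%
β_Maddox = ρ·σ_i/σ_m = 0.655 × 30.04 / 13.16 = 1.4952
E(R_Maddox) = R_f + β × MRP = 4.7812% + 1.4952 × 7.4605% = 15.94%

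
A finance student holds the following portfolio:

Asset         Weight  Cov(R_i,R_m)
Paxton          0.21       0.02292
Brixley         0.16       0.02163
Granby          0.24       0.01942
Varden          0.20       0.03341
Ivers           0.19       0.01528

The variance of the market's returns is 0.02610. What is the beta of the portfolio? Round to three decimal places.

β_Paxton = 0.02292 / 0.02610 = 0.8782
β_Brixley = 0.02163 / 0.02610 = 0.8287
β_Granby = 0.01942 / 0.02610 = 0.7441
β_Varden = 0.03341 / 0.02610 = 1.2801
β_Ivers = 0.01528 / 0.02610 = 0.5854
β_P = Σ w_i β_i = 0.21×0.8782 + 0.16×0.8287 + 0.24×0.7441 + 0.20×1.2801 + 0.19×0.5854 = 0.8628

0.863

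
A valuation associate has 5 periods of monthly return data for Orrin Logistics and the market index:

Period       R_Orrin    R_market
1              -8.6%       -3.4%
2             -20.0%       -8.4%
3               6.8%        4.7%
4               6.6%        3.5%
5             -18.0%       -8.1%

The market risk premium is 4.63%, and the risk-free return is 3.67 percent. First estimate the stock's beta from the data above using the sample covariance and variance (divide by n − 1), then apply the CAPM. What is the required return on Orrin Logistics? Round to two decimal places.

13.26%

Mean R_i = (-8.6 − 20.0 + 6.8 + 6.6 − 18.0) / 5 = -6.6400%
Mean R_m = (-3.4 − 8.4 + 4.7 + 3.5 − 8.1) / 5 = -2.3400%
Σ(R_i − R̄_i)(R_m − R̄_m) = 320.4120  ⇒  Cov = 320.4120 / 4 = 80.1030
Σ(R_m − R̄_m)² = 154.6920  ⇒  Var(R_m) = 154.6920 / 4 = 38.6730
β = Cov / Var(R_m) = 80.1030 / 38.6730 = 2.0713
E(R) = R_f + β × MRP = 3.67% + 2.0713 × 4.63% = 13.26%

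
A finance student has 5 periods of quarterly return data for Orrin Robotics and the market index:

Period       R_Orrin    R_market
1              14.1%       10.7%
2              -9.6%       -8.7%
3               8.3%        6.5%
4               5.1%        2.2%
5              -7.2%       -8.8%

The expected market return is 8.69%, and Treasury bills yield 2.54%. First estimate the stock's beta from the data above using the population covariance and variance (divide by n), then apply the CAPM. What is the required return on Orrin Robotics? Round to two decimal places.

9.57%

Mean R_i = (14.1 − 9.6 + 8.3 + 5.1 − 7.2) / 5 = 2.1400%
Mean R_m = (10.7 − 8.7 + 6.5 + 2.2 − 8.8) / 5 = 0.3800%
Σ(R_i − R̄_i)(R_m − R̄_m) = 358.8540  ⇒  Cov = 358.8540 / 5 = 71.7708
Σ(R_m − R̄_m)² = 313.9880  ⇒  Var(R_m) = 313.9880 / 5 = 62.7976
β = Cov / Var(R_m) = 71.7708 / 62.7976 = 1.1429
MRP = 8.69% − 2.54% = 6.15%
E(R) = R_f + β × MRP = 2.54% + 1.1429 × 6.15% = 9.57%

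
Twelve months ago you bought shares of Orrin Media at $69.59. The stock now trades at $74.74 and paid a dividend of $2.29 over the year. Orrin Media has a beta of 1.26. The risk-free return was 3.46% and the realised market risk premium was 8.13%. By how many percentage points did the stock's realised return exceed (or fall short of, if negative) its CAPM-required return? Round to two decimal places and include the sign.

Realised HPR = (P1 + D1 − P0) / P0 = (74.74 + 2.29 − 69.59) / 69.59 = 7.44 / 69.59 = 10.6912%
CAPM required = R_f + β·MRP = 3.46% + 1.26 × 8.13% = 13.7038%
α = realised − required = 10.6912% − 13.7038% = -3.01%

-3.01%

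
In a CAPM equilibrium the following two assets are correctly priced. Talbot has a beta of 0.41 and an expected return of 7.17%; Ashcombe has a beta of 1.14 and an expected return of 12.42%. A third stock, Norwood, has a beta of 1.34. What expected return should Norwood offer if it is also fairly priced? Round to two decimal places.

MRP (SML slope) = (12.42% − 7.17%) / (1.14 − 0.41) = 5.25% / 0.73 = 7.1918%
R_f (intercept) = 7.17% − 0.41 × 7.1918% = 4.2214%
E(R_Norwood) = R_f + β × MRP = 4.2214% + 1.34 × 7.1918% = 13.86%

13.86%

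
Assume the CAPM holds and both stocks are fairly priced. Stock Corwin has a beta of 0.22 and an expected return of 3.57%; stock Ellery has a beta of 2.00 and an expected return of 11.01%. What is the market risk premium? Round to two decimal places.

4.18%

Both satisfy E(R) = R_f + β·MRP, so the slope of the SML is
MRP = (11.01% − 3.57%) / (2.00 − 0.22) = 7.44% / 1.78 = 4.1798%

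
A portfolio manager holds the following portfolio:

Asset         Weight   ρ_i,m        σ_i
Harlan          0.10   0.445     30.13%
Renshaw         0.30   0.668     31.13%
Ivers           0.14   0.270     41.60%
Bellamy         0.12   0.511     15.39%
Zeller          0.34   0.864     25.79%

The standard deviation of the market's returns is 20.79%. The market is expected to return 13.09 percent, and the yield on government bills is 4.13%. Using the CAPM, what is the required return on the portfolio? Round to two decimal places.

11.75%

β_Harlan = 0.445 × 30.13% / 20.79% = 0.6449
β_Renshaw = 0.668 × 31.13% / 20.79% = 1.0002
β_Ivers = 0.270 × 41.60% / 20.79% = 0.5403
β_Bellamy = 0.511 × 15.39% / 20.79% = 0.3783
β_Zeller = 0.864 × 25.79% / 20.79% = 1.0718
β_P = Σ w_i β_i = 0.10×0.6449 + 0.30×1.0002 + 0.14×0.5403 + 0.12×0.3783 + 0.34×1.0718 = 0.8500
MRP = 13.09% − 4.13% = 8.96%
E(R_P) = R_f + β_P × MRP = 4.13% + 0.8500 × 8.96% = 11.75%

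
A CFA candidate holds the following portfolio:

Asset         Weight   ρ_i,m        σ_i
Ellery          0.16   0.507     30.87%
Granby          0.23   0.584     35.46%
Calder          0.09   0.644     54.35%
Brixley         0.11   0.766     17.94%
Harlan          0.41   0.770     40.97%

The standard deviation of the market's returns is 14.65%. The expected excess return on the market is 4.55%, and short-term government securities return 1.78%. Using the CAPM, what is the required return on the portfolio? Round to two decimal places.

9.50%

β_Ellery = 0.507 × 30.87% / 14.65% = 1.0683
β_Granby = 0.584 × 35.46% / 14.65% = 1.4136
β_Calder = 0.644 × 54.35% / 14.65% = 2.3892
β_Brixley = 0.766 × 17.94% / 14.65% = 0.9380
β_Harlan = 0.770 × 40.97% / 14.65% = 2.1534
β_P = Σ w_i β_i = 0.16×1.0683 + 0.23×1.4136 + 0.09×2.3892 + 0.11×0.9380 + 0.41×2.1534 = 1.6972
E(R_P) = R_f + β_P × MRP = 1.78% + 1.6972 × 4.55% = 9.50%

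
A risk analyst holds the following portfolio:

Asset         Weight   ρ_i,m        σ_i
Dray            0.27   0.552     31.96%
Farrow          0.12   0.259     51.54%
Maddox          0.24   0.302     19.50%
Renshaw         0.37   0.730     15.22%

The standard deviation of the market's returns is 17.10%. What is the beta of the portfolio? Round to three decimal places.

0.695

β_Dray = 0.552 × 31.96% / 17.10% = 1.0317
β_Farrow = 0.259 × 51.54% / 17.10% = 0.7806
β_Maddox = 0.302 × 19.50% / 17.10% = 0.3444
β_Renshaw = 0.730 × 15.22% / 17.10% = 0.6497
β_P = Σ w_i β_i = 0.27×1.0317 + 0.12×0.7806 + 0.24×0.3444 + 0.37×0.6497 = 0.6953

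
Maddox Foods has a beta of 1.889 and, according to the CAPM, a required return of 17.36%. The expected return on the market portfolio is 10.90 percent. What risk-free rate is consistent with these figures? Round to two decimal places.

3.63%

E(R) = R_f + β(E(R_m) − R_f) = R_f(1 − β) + β·E(R_m)
17.36% = R_f × (1 − 1.889) + 1.889 × 10.90%
17.36% = R_f × -0.889 + 20.59010%
R_f = (17.36% − 20.59010%) / -0.889 = 3.63%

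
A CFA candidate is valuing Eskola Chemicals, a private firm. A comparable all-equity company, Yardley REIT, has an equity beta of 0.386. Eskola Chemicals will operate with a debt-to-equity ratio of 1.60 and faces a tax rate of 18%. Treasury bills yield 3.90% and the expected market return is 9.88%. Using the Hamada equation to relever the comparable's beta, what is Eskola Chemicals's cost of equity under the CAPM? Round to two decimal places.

9.24%

β_L = β_U × [1 + (1 − t)(D/E)] = 0.386 × [1 + (1 − 0.18) × 1.60]
    = 0.386 × [1 + 0.82 × 1.60] = 0.386 × 2.3120 = 0.8924
MRP = 9.88% − 3.90% = 5.98%
E(R) = R_f + β_L × MRP = 3.90% + 0.8924 × 5.98% = 9.24%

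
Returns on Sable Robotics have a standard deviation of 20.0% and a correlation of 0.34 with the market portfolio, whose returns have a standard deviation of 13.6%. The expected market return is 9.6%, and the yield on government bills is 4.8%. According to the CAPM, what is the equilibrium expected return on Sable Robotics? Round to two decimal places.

β = ρ × σ_i / σ_m = 0.34 × 20.0% / 13.6% = 0.5000
MRP = 9.6% − 4.8% = 4.80%
E(R) = 4.8% + 0.5000 × 4.8% = 7.20%

7.20%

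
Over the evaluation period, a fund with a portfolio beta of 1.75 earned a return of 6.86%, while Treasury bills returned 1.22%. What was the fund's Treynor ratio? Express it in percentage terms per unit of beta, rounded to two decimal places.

Treynor = (R_P − R_f) / β_P = (6.86% − 1.22%) / 1.7500 = 5.64% / 1.7500 = 3.22%

3.22%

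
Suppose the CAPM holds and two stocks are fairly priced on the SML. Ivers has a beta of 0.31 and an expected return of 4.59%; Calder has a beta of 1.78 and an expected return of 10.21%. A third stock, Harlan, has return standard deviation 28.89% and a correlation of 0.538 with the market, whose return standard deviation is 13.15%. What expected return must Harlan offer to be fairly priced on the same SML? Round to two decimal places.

MRP = (10.21% − 4.59%) / (1.78 − 0.31) = 3.8231%
R_f = 4.59% − 0.31 × 3.8231% = 3.4048%
β_Harlan = ρ·σ_i/σ_m = 0.538 × 28.89 / 13.15 = 1.1820
E(R_Harlan) = R_f + β × MRP = 3.4048% + 1.1820 × 3.8231% = 7.92%

7.92%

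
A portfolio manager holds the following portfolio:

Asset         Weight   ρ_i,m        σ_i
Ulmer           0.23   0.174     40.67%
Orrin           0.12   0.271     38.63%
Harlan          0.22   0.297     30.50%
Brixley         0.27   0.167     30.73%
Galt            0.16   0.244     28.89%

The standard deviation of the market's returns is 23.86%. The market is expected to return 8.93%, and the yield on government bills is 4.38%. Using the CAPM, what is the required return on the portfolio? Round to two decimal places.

β_Ulmer = 0.174 × 40.67% / 23.86% = 0.2966
β_Orrin = 0.271 × 38.63% / 23.86% = 0.4388
β_Harlan = 0.297 × 30.50% / 23.86% = 0.3797
β_Brixley = 0.167 × 30.73% / 23.86% = 0.2151
β_Galt = 0.244 × 28.89% / 23.86% = 0.2954
β_P = Σ w_i β_i = 0.23×0.2966 + 0.12×0.4388 + 0.22×0.3797 + 0.27×0.2151 + 0.16×0.2954 = 0.3097
MRP = 8.93% − 4.38% = 4.55%
E(R_P) = R_f + β_P × MRP = 4.38% + 0.3097 × 4.55% = 5.79%

5.79%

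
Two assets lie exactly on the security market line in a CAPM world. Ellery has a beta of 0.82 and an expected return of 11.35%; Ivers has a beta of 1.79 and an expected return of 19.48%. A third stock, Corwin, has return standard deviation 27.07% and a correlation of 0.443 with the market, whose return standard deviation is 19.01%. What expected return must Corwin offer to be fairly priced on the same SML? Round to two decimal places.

9.76%

MRP = (19.48% − 11.35%) / (1.79 − 0.82) = 8.3814%
R_f = 11.35% − 0.82 × 8.3814% = 4.4773%
β_Corwin = ρ·σ_i/σ_m = 0.443 × 27.07 / 19.01 = 0.6308
E(R_Corwin) = R_f + β × MRP = 4.4773% + 0.6308 × 8.3814% = 9.76%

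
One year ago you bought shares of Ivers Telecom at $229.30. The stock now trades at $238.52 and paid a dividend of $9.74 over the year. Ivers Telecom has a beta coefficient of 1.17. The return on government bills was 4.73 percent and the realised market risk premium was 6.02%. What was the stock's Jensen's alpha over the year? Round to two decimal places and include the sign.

Realised HPR = (P1 + D1 − P0) / P0 = (238.52 + 9.74 − 229.30) / 229.30 = 18.96 / 229.30 = 8.2686%
CAPM required = R_f + β·MRP = 4.73% + 1.17 × 6.02% = 11.7734%
α = realised − required = 8.2686% − 11.7734% = -3.50%

-3.50%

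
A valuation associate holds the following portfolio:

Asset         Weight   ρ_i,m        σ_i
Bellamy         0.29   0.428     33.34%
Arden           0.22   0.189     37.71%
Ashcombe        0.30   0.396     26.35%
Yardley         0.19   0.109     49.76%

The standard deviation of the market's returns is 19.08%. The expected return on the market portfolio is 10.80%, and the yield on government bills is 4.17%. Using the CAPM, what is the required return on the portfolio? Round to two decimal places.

7.60%

β_Bellamy = 0.428 × 33.34% / 19.08% = 0.7479
β_Arden = 0.189 × 37.71% / 19.08% = 0.3735
β_Ashcombe = 0.396 × 26.35% / 19.08% = 0.5469
β_Yardley = 0.109 × 49.76% / 19.08% = 0.2843
β_P = Σ w_i β_i = 0.29×0.7479 + 0.22×0.3735 + 0.30×0.5469 + 0.19×0.2843 = 0.5171
MRP = 10.80% − 4.17% = 6.63%
E(R_P) = R_f + β_P × MRP = 4.17% + 0.5171 × 6.63% = 7.60%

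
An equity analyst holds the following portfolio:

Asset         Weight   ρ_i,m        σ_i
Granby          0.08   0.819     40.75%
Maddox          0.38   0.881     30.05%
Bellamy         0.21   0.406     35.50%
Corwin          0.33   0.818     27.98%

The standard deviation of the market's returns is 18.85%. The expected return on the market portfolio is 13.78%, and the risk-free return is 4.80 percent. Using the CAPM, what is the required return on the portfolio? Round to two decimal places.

15.90%

β_Granby = 0.819 × 40.75% / 18.85% = 1.7705
β_Maddox = 0.881 × 30.05% / 18.85% = 1.4045
β_Bellamy = 0.406 × 35.50% / 18.85% = 0.7646
β_Corwin = 0.818 × 27.98% / 18.85% = 1.2142
β_P = Σ w_i β_i = 0.08×1.7705 + 0.38×1.4045 + 0.21×0.7646 + 0.33×1.2142 = 1.2366
MRP = 13.78% − 4.80% = 8.98%
E(R_P) = R_f + β_P × MRP = 4.80% + 1.2366 × 8.98% = 15.90%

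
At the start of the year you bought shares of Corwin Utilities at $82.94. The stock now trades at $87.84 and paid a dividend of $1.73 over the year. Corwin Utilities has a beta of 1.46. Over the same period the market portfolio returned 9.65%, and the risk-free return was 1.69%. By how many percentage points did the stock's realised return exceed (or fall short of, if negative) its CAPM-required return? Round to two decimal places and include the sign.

-5.32%

Realised HPR = (P1 + D1 − P0) / P0 = (87.84 + 1.73 − 82.94) / 82.94 = 6.63 / 82.94 = 7.9937%
MRP = 9.65% − 1.69% = 7.96%
CAPM required = R_f + β·MRP = 1.69% + 1.46 × 7.96% = 13.3116%
α = realised − required = 7.9937% − 13.3116% = -5.32%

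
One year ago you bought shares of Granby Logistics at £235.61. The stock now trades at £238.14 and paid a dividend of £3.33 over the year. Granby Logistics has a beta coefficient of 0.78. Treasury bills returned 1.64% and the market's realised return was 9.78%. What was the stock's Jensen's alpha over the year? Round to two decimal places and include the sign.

-5.50%

Realised HPR = (P1 + D1 − P0) / P0 = (238.14 + 3.33 − 235.61) / 235.61 = 5.86 / 235.61 = 2.4872%
MRP = 9.78% − 1.64% = 8.14%
CAPM required = R_f + β·MRP = 1.64% + 0.78 × 8.14% = 7.9892%
α = realised − required = 2.4872% − 7.9892% = -5.50%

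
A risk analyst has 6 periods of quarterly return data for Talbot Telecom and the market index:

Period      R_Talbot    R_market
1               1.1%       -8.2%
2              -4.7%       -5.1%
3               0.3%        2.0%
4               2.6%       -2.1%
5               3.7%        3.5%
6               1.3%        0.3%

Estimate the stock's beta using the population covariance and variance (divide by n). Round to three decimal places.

0.307

Mean R_i = (1.1 − 4.7 + 0.3 + 2.6 + 3.7 + 1.3) / 6 = 0.7167%
Mean R_m = (-8.2 − 5.1 + 2.0 − 2.1 + 3.5 + 0.3) / 6 = -1.6000%
Σ(R_i − R̄_i)(R_m − R̄_m) = 30.3100  ⇒  Cov = 30.3100 / 6 = 5.0517
Σ(R_m − R̄_m)² = 98.6400  ⇒  Var(R_m) = 98.6400 / 6 = 16.4400
β = Cov / Var(R_m) = 5.0517 / 16.4400 = 0.3073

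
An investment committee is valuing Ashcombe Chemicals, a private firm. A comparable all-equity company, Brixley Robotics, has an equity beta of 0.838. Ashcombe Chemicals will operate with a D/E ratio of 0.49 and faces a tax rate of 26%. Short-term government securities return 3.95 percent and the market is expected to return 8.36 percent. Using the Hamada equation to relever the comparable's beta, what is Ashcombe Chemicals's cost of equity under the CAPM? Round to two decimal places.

8.99%

β_L = β_U × [1 + (1 − t)(D/E)] = 0.838 × [1 + (1 − 0.26) × 0.49]
    = 0.838 × [1 + 0.74 × 0.49] = 0.838 × 1.3626 = 1.1419
MRP = 8.36% − 3.95% = 4.41%
E(R) = R_f + β_L × MRP = 3.95% + 1.1419 × 4.41% = 8.99%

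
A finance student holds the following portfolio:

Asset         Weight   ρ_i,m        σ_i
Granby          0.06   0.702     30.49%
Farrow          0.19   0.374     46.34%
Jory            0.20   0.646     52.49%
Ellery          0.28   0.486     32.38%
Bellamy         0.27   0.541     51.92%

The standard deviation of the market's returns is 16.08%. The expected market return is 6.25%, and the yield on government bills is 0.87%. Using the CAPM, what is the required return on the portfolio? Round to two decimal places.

β_Granby = 0.702 × 30.49% / 16.08% = 1.3311
β_Farrow = 0.374 × 46.34% / 16.08% = 1.0778
β_Jory = 0.646 × 52.49% / 16.08% = 2.1087
β_Ellery = 0.486 × 32.38% / 16.08% = 0.9786
β_Bellamy = 0.541 × 51.92% / 16.08% = 1.7468
β_P = Σ w_i β_i = 0.06×1.3311 + 0.19×1.0778 + 0.20×2.1087 + 0.28×0.9786 + 0.27×1.7468 = 1.4520
MRP = 6.25% − 0.87% = 5.38%
E(R_P) = R_f + β_P × MRP = 0.87% + 1.4520 × 5.38% = 8.68%

8.68%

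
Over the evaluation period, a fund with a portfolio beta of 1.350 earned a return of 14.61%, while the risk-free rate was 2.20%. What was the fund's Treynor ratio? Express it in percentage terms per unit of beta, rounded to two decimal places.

9.19%

Treynor = (R_P − R_f) / β_P = (14.61% − 2.20%) / 1.3500 = 12.41% / 1.3500 = 9.19%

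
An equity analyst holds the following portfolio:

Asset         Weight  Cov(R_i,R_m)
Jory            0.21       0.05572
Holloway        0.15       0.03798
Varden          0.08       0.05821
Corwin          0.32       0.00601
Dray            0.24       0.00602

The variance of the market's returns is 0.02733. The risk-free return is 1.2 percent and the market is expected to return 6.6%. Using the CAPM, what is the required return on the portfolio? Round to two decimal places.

β_Jory = 0.05572 / 0.02733 = 2.0388
β_Holloway = 0.03798 / 0.02733 = 1.3897
β_Varden = 0.05821 / 0.02733 = 2.1299
β_Corwin = 0.00601 / 0.02733 = 0.2199
β_Dray = 0.00602 / 0.02733 = 0.2203
β_P = Σ w_i β_i = 0.21×2.0388 + 0.15×1.3897 + 0.08×2.1299 + 0.32×0.2199 + 0.24×0.2203 = 0.9302
MRP = 6.6% − 1.2% = 5.40%
E(R_P) = R_f + β_P × MRP = 1.2% + 0.9302 × 5.4% = 6.22%

6.22%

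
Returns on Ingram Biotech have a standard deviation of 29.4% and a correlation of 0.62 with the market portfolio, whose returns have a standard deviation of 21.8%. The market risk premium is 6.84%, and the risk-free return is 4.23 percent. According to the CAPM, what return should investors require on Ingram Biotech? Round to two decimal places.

9.95%

β = ρ × σ_i / σ_m = 0.62 × 29.4% / 21.8% = 0.8361
E(R) = 4.23% + 0.8361 × 6.84% = 9.95%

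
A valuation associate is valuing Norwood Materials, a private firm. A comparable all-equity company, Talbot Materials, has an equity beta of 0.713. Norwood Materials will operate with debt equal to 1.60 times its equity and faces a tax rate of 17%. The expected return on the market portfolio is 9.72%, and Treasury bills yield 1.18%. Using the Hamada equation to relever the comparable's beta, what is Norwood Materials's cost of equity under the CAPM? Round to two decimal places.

β_L = β_U × [1 + (1 − t)(D/E)] = 0.713 × [1 + (1 − 0.17) × 1.60]
    = 0.713 × [1 + 0.83 × 1.60] = 0.713 × 2.3280 = 1.6599
MRP = 9.72% − 1.18% = 8.54%
E(R) = R_f + β_L × MRP = 1.18% + 1.6599 × 8.54% = 15.36%

15.36%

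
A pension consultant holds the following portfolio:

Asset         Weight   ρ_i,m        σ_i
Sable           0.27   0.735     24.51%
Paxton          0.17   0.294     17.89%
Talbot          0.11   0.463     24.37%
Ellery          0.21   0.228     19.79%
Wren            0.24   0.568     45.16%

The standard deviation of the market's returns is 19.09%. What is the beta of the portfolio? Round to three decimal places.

β_Sable = 0.735 × 24.51% / 19.09% = 0.9437
β_Paxton = 0.294 × 17.89% / 19.09% = 0.2755
β_Talbot = 0.463 × 24.37% / 19.09% = 0.5911
β_Ellery = 0.228 × 19.79% / 19.09% = 0.2364
β_Wren = 0.568 × 45.16% / 19.09% = 1.3437
β_P = Σ w_i β_i = 0.27×0.9437 + 0.17×0.2755 + 0.11×0.5911 + 0.21×0.2364 + 0.24×1.3437 = 0.7388

0.739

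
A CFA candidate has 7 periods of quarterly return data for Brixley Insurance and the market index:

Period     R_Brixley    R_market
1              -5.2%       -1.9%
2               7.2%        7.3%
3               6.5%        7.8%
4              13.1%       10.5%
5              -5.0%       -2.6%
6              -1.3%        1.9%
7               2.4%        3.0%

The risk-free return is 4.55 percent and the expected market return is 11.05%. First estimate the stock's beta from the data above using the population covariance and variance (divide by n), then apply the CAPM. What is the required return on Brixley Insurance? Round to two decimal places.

Mean R_i = (-5.2 + 7.2 + 6.5 + 13.1 − 5.0 − 1.3 + 2.4) / 7 = 2.5286%
Mean R_m = (-1.9 + 7.3 + 7.8 + 10.5 − 2.6 + 1.9 + 3.0) / 7 = 3.7143%
Σ(R_i − R̄_i)(R_m − R̄_m) = 202.6771  ⇒  Cov = 202.6771 / 7 = 28.9539
Σ(R_m − R̄_m)² = 150.7886  ⇒  Var(R_m) = 150.7886 / 7 = 21.5412
β = Cov / Var(R_m) = 28.9539 / 21.5412 = 1.3441
MRP = 11.05% − 4.55% = 6.50%
E(R) = R_f + β × MRP = 4.55% + 1.3441 × 6.50% = 13.29%

13.29%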